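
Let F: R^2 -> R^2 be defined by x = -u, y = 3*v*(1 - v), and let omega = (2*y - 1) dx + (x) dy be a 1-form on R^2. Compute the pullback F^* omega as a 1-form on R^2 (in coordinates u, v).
F^* omega = (6*v^2 - 6*v + 1) du + (3*u*(2*v - 1)) dv

Using F^*(f dg) = (f ∘ F) d(g ∘ F), substitute each coordinate x_i by F_i(u, v) in f_i, and replace dx_i by d F_i = (∂F_i/∂u) du + (∂F_i/∂v) dv.
  For the x component: f_1(F) = -6*v^2 + 6*v - 1; d F_1 = (-1) du + (0) dv
  For the y component: f_2(F) = -u; d F_2 = (0) du + (3 - 6*v) dv
Combining and collecting du, dv coefficients:
  coeff of du: 6*v^2 - 6*v + 1
  coeff of dv: 3*u*(2*v - 1)
F^* omega = (6*v^2 - 6*v + 1) du + (3*u*(2*v - 1)) dv.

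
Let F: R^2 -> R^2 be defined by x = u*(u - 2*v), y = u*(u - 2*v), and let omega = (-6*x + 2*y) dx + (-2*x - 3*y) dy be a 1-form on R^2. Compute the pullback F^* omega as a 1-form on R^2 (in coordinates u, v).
F^* omega = (18*u*(-u^2 + 3*u*v - 2*v^2)) du + (18*u^2*(u - 2*v)) dv

Using F^*(f dg) = (f ∘ F) d(g ∘ F), substitute each coordinate x_i by F_i(u, v) in f_i, and replace dx_i by d F_i = (∂F_i/∂u) du + (∂F_i/∂v) dv.
  For the x component: f_1(F) = 4*u*(-u + 2*v); d F_1 = (2*u - 2*v) du + (-2*u) dv
  For the y component: f_2(F) = 5*u*(-u + 2*v); d F_2 = (2*u - 2*v) du + (-2*u) dv
Combining and collecting du, dv coefficients:
  coeff of du: 18*u*(-u^2 + 3*u*v - 2*v^2)
  coeff of dv: 18*u^2*(u - 2*v)
F^* omega = (18*u*(-u^2 + 3*u*v - 2*v^2)) du + (18*u^2*(u - 2*v)) dv.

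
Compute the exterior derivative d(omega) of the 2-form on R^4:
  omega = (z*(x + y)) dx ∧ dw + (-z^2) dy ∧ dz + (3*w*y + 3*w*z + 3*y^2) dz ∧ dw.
d(omega) = (-z) dx ∧ dy ∧ dw + (-x - y) dx ∧ dz ∧ dw + (3*w + 6*y) dy ∧ dz ∧ dw

For a 2-form omega = sum_{i<j} g_{ij} dx_i ∧ dx_j, the exterior derivative is
  d(omega) = sum_{i<j} d(g_{ij}) ∧ dx_i ∧ dx_j = sum_{i<j, k} (∂g_{ij}/∂x_k) dx_k ∧ dx_i ∧ dx_j.
Expand each term, using dx_k ∧ dx_i ∧ dx_j = sgn(permutation) dx_{(a)} ∧ dx_{(b)} ∧ dx_{(c)} with (a < b < c) sorted:
  d(z*(x + y)) includes (∂/∂y)(z*(x + y)) dy = (z) dy, which multiplied by dx ∧ dw gives (-z) dx ∧ dy ∧ dw
  d(z*(x + y)) includes (∂/∂z)(z*(x + y)) dz = (x + y) dz, which multiplied by dx ∧ dw gives (-x - y) dx ∧ dz ∧ dw
  d(3*w*y + 3*w*z + 3*y^2) includes (∂/∂y)(3*w*y + 3*w*z + 3*y^2) dy = (3*w + 6*y) dy, which multiplied by dz ∧ dw gives (3*w + 6*y) dy ∧ dz ∧ dw
Collecting like 3-forms: d(omega) = (-z) dx ∧ dy ∧ dw + (-x - y) dx ∧ dz ∧ dw + (3*w + 6*y) dy ∧ dz ∧ dw.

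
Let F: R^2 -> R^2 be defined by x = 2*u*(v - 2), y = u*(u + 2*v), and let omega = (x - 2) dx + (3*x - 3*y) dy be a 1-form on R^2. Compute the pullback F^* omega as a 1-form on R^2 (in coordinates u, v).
F^* omega = (-6*u^3 - 6*u^2*v - 24*u^2 + 4*u*v^2 - 40*u*v + 16*u - 4*v + 8) du + (2*u*(-3*u^2 + 2*u*v - 16*u - 2)) dv

Using F^*(f dg) = (f ∘ F) d(g ∘ F), substitute each coordinate x_i by F_i(u, v) in f_i, and replace dx_i by d F_i = (∂F_i/∂u) du + (∂F_i/∂v) dv.
  For the x component: f_1(F) = 2*u*v - 4*u - 2; d F_1 = (2*v - 4) du + (2*u) dv
  For the y component: f_2(F) = 3*u*(-u - 4); d F_2 = (2*u + 2*v) du + (2*u) dv
Combining and collecting du, dv coefficients:
  coeff of du: -6*u^3 - 6*u^2*v - 24*u^2 + 4*u*v^2 - 40*u*v + 16*u - 4*v + 8
  coeff of dv: 2*u*(-3*u^2 + 2*u*v - 16*u - 2)
F^* omega = (-6*u^3 - 6*u^2*v - 24*u^2 + 4*u*v^2 - 40*u*v + 16*u - 4*v + 8) du + (2*u*(-3*u^2 + 2*u*v - 16*u - 2)) dv.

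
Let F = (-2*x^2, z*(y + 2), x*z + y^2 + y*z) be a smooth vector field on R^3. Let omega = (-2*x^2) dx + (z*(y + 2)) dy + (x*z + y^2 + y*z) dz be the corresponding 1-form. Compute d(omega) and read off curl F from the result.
d(omega) = (y + z - 2) dy ∧ dz + (-z) dz ∧ dx + (0) dx ∧ dy; curl F = (y + z - 2, -z, 0)

d omega = sum_{i<j} (∂f_j/∂x_i - ∂f_i/∂x_j) dx_i ∧ dx_j. Under the identification (dy ∧ dz, dz ∧ dx, dx ∧ dy) ↔ (e_x, e_y, e_z), the coefficients are exactly the components of curl F. Compute:
  ∂R/∂y - ∂Q/∂z = (2*y + z) - (y + 2) = y + z - 2
  ∂P/∂z - ∂R/∂x = (0) - (z) = -z
  ∂Q/∂x - ∂P/∂y = (0) - (0) = 0.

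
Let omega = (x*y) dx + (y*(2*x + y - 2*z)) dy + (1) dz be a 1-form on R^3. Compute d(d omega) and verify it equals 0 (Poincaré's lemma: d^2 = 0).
d(d omega) = 0

Step 1: d omega = sum_{i<j} (∂f_j/∂x_i - ∂f_i/∂x_j) dx_i ∧ dx_j:
  coeff of dx ∧ dy: -x + 2*y
  coeff of dx ∧ dz: 0
  coeff of dy ∧ dz: 2*y
Step 2: Apply d again to each 2-form coefficient. The only possible 3-form in R^3 is dx ∧ dy ∧ dz, with coefficient
  ∂(coeff of dy∧dz)/∂x - ∂(coeff of dx∧dz)/∂y + ∂(coeff of dx∧dy)/∂z
  = ∂/∂x (2*y) - ∂/∂y (0) + ∂/∂z (-x + 2*y).
Each of these terms simplifies to sums of mixed partials that cancel in pairs. The result is 0 (by equality of mixed partials for smooth functions — Schwarz / Clairaut).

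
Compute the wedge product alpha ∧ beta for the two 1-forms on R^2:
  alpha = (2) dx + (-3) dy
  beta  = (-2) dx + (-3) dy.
alpha ∧ beta = (-12) dx ∧ dy

Distribute the wedge, using dx_i ∧ dx_j = -dx_j ∧ dx_i and dx_i ∧ dx_i = 0. For each pair (i, j) with i < j, the coefficient of dx_i ∧ dx_j in alpha ∧ beta is (alpha_i * beta_j - alpha_j * beta_i). Collecting: alpha ∧ beta = (-12) dx ∧ dy.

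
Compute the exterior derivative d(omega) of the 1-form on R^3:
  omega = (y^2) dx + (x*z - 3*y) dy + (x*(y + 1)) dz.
d(omega) = (-2*y + z) dx ∧ dy + (y + 1) dx ∧ dz

For a 1-form omega = sum_i f_i dx_i, the exterior derivative is
  d(omega) = sum_{i < j} (∂f_j/∂x_i - ∂f_i/∂x_j) dx_i ∧ dx_j.
  coefficient of dx ∧ dy: ∂f_2/∂x - ∂f_1/∂y = ∂(x*z - 3*y)/∂x - ∂(y^2)/∂y = -2*y + z
  coefficient of dx ∧ dz: ∂f_3/∂x - ∂f_1/∂z = ∂(x*(y + 1))/∂x - ∂(y^2)/∂z = y + 1
Assembling: d(omega) = (-2*y + z) dx ∧ dy + (y + 1) dx ∧ dz.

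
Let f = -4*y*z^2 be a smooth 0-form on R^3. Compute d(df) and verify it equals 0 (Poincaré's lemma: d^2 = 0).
d(df) = 0

Step 1: df = sum_i (∂f/∂x_i) dx_i = (0) dx + (-4*z^2) dy + (-8*y*z) dz.
Step 2: Apply d again. Using the 1-form formula, the coefficient of dx ∧ dy in d(df) is ∂^2 f/∂x ∂y - ∂^2 f/∂y ∂x = (0) - (0) = 0 (equality of mixed partials for smooth f).
Similarly for dx ∧ dz and dy ∧ dz — all coefficients vanish. So d(df) = 0.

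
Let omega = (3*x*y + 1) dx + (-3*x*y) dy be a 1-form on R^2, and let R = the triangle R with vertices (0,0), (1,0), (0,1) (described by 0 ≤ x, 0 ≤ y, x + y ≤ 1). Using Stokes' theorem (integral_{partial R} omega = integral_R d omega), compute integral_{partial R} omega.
integral_(partial R) omega = -1

Stokes: integral_partial_R omega = integral_R d omega with d omega = (∂Q/∂x - ∂P/∂y) dx ∧ dy.
  ∂Q/∂x = -3*y
  ∂P/∂y = 3*x
  integrand = ∂Q/∂x - ∂P/∂y = -3*x - 3*y.
Integrating over R: integral_0^1 integral_0^{1-x} (-3*x - 3*y) dy dx = -1.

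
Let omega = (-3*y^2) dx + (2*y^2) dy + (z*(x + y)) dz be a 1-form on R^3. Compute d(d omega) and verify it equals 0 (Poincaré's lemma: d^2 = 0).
d(d omega) = 0

Step 1: d omega = sum_{i<j} (∂f_j/∂x_i - ∂f_i/∂x_j) dx_i ∧ dx_j:
  coeff of dx ∧ dy: 6*y
  coeff of dx ∧ dz: z
  coeff of dy ∧ dz: z
Step 2: Apply d again to each 2-form coefficient. The only possible 3-form in R^3 is dx ∧ dy ∧ dz, with coefficient
  ∂(coeff of dy∧dz)/∂x - ∂(coeff of dx∧dz)/∂y + ∂(coeff of dx∧dy)/∂z
  = ∂/∂x (z) - ∂/∂y (z) + ∂/∂z (6*y).
Each of these terms simplifies to sums of mixed partials that cancel in pairs. The result is 0 (by equality of mixed partials for smooth functions — Schwarz / Clairaut).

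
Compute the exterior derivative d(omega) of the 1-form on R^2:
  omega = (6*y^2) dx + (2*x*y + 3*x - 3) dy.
d(omega) = (3 - 10*y) dx ∧ dy

For a 1-form omega = sum_i f_i dx_i, the exterior derivative is
  d(omega) = sum_{i < j} (∂f_j/∂x_i - ∂f_i/∂x_j) dx_i ∧ dx_j.
  coefficient of dx ∧ dy: ∂f_2/∂x - ∂f_1/∂y = ∂(2*x*y + 3*x - 3)/∂x - ∂(6*y^2)/∂y = 3 - 10*y
Assembling: d(omega) = (3 - 10*y) dx ∧ dy.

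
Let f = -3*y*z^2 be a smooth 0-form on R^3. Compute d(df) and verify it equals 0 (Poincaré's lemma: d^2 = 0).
d(df) = 0

Step 1: df = sum_i (∂f/∂x_i) dx_i = (0) dx + (-3*z^2) dy + (-6*y*z) dz.
Step 2: Apply d again. Using the 1-form formula, the coefficient of dx ∧ dy in d(df) is ∂^2 f/∂x ∂y - ∂^2 f/∂y ∂x = (0) - (0) = 0 (equality of mixed partials for smooth f).
Similarly for dx ∧ dz and dy ∧ dz — all coefficients vanish. So d(df) = 0.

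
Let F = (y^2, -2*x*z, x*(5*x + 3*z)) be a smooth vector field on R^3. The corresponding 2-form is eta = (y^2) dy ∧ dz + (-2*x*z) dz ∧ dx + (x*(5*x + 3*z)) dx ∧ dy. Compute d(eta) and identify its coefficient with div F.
d(eta) = (3*x) dx ∧ dy ∧ dz; div F = 3*x

For a 2-form in R^3 of the form above, applying d gives a 3-form with coefficient ∂P/∂x + ∂Q/∂y + ∂R/∂z:
  ∂P/∂x = 0
  ∂Q/∂y = 0
  ∂R/∂z = 3*x
Sum = 3*x, which is exactly div F.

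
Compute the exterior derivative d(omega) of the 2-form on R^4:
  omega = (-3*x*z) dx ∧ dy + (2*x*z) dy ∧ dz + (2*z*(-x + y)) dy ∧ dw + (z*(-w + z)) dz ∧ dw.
d(omega) = (-3*x + 2*z) dx ∧ dy ∧ dz + (-2*z) dx ∧ dy ∧ dw + (2*x - 2*y) dy ∧ dz ∧ dw

For a 2-form omega = sum_{i<j} g_{ij} dx_i ∧ dx_j, the exterior derivative is
  d(omega) = sum_{i<j} d(g_{ij}) ∧ dx_i ∧ dx_j = sum_{i<j, k} (∂g_{ij}/∂x_k) dx_k ∧ dx_i ∧ dx_j.
Expand each term, using dx_k ∧ dx_i ∧ dx_j = sgn(permutation) dx_{(a)} ∧ dx_{(b)} ∧ dx_{(c)} with (a < b < c) sorted:
  d(-3*x*z) includes (∂/∂z)(-3*x*z) dz = (-3*x) dz, which multiplied by dx ∧ dy gives (-3*x) dx ∧ dy ∧ dz
  d(2*x*z) includes (∂/∂x)(2*x*z) dx = (2*z) dx, which multiplied by dy ∧ dz gives (2*z) dx ∧ dy ∧ dz
  d(2*z*(-x + y)) includes (∂/∂x)(2*z*(-x + y)) dx = (-2*z) dx, which multiplied by dy ∧ dw gives (-2*z) dx ∧ dy ∧ dw
  d(2*z*(-x + y)) includes (∂/∂z)(2*z*(-x + y)) dz = (-2*x + 2*y) dz, which multiplied by dy ∧ dw gives (2*x - 2*y) dy ∧ dz ∧ dw
Collecting like 3-forms: d(omega) = (-3*x + 2*z) dx ∧ dy ∧ dz + (-2*z) dx ∧ dy ∧ dw + (2*x - 2*y) dy ∧ dz ∧ dw.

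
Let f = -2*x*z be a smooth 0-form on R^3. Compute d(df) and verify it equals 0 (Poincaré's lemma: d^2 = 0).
d(df) = 0

Step 1: df = sum_i (∂f/∂x_i) dx_i = (-2*z) dx + (0) dy + (-2*x) dz.
Step 2: Apply d again. Using the 1-form formula, the coefficient of dx ∧ dy in d(df) is ∂^2 f/∂x ∂y - ∂^2 f/∂y ∂x = (0) - (0) = 0 (equality of mixed partials for smooth f).
Similarly for dx ∧ dz and dy ∧ dz — all coefficients vanish. So d(df) = 0.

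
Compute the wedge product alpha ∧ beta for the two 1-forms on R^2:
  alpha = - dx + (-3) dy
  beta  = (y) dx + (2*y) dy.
alpha ∧ beta = (y) dx ∧ dy

Distribute the wedge, using dx_i ∧ dx_j = -dx_j ∧ dx_i and dx_i ∧ dx_i = 0. For each pair (i, j) with i < j, the coefficient of dx_i ∧ dx_j in alpha ∧ beta is (alpha_i * beta_j - alpha_j * beta_i). Collecting: alpha ∧ beta = (y) dx ∧ dy.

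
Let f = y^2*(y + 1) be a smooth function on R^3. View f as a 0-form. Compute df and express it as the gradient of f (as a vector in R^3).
df = (0) dx + (y*(3*y + 2)) dy + (0) dz; grad f = (0, y*(3*y + 2), 0)

For a 0-form f, d f = (∂f/∂x) dx + (∂f/∂y) dy + (∂f/∂z) dz. The components of the vector representation are exactly the entries of grad f in Cartesian coordinates:
  ∂f/∂x = 0
  ∂f/∂y = y*(3*y + 2)
  ∂f/∂z = 0.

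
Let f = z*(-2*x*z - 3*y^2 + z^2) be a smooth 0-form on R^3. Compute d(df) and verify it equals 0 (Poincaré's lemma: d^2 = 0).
d(df) = 0

Step 1: df = sum_i (∂f/∂x_i) dx_i = (-2*z^2) dx + (-6*y*z) dy + (-4*x*z - 3*y^2 + 3*z^2) dz.
Step 2: Apply d again. Using the 1-form formula, the coefficient of dx ∧ dy in d(df) is ∂^2 f/∂x ∂y - ∂^2 f/∂y ∂x = (0) - (0) = 0 (equality of mixed partials for smooth f).
Similarly for dx ∧ dz and dy ∧ dz — all coefficients vanish. So d(df) = 0.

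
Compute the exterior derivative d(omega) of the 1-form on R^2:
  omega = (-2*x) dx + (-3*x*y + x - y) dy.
d(omega) = (1 - 3*y) dx ∧ dy

For a 1-form omega = sum_i f_i dx_i, the exterior derivative is
  d(omega) = sum_{i < j} (∂f_j/∂x_i - ∂f_i/∂x_j) dx_i ∧ dx_j.
  coefficient of dx ∧ dy: ∂f_2/∂x - ∂f_1/∂y = ∂(-3*x*y + x - y)/∂x - ∂(-2*x)/∂y = 1 - 3*y
Assembling: d(omega) = (1 - 3*y) dx ∧ dy.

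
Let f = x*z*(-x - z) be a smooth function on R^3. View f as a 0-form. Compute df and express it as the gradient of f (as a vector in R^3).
df = (z*(-2*x - z)) dx + (0) dy + (x*(-x - 2*z)) dz; grad f = (z*(-2*x - z), 0, x*(-x - 2*z))

For a 0-form f, d f = (∂f/∂x) dx + (∂f/∂y) dy + (∂f/∂z) dz. The components of the vector representation are exactly the entries of grad f in Cartesian coordinates:
  ∂f/∂x = z*(-2*x - z)
  ∂f/∂y = 0
  ∂f/∂z = x*(-x - 2*z).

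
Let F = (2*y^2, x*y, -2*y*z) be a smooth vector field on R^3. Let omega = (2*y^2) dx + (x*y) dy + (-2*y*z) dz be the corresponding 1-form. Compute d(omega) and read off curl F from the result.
d(omega) = (-2*z) dy ∧ dz + (0) dz ∧ dx + (-3*y) dx ∧ dy; curl F = (-2*z, 0, -3*y)

d omega = sum_{i<j} (∂f_j/∂x_i - ∂f_i/∂x_j) dx_i ∧ dx_j. Under the identification (dy ∧ dz, dz ∧ dx, dx ∧ dy) ↔ (e_x, e_y, e_z), the coefficients are exactly the components of curl F. Compute:
  ∂R/∂y - ∂Q/∂z = (-2*z) - (0) = -2*z
  ∂P/∂z - ∂R/∂x = (0) - (0) = 0
  ∂Q/∂x - ∂P/∂y = (y) - (4*y) = -3*y.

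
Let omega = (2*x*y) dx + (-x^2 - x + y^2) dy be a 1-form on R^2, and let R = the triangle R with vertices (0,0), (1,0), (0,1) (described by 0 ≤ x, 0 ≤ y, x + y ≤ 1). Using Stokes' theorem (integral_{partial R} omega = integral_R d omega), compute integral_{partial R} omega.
integral_(partial R) omega = -7/6

Stokes: integral_partial_R omega = integral_R d omega with d omega = (∂Q/∂x - ∂P/∂y) dx ∧ dy.
  ∂Q/∂x = -2*x - 1
  ∂P/∂y = 2*x
  integrand = ∂Q/∂x - ∂P/∂y = -4*x - 1.
Integrating over R: integral_0^1 integral_0^{1-x} (-4*x - 1) dy dx = -7/6.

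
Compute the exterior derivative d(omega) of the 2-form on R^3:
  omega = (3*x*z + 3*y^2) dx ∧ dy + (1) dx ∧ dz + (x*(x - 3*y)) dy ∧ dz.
d(omega) = (5*x - 3*y) dx ∧ dy ∧ dz

For a 2-form omega = sum_{i<j} g_{ij} dx_i ∧ dx_j, the exterior derivative is
  d(omega) = sum_{i<j} d(g_{ij}) ∧ dx_i ∧ dx_j = sum_{i<j, k} (∂g_{ij}/∂x_k) dx_k ∧ dx_i ∧ dx_j.
Expand each term, using dx_k ∧ dx_i ∧ dx_j = sgn(permutation) dx_{(a)} ∧ dx_{(b)} ∧ dx_{(c)} with (a < b < c) sorted:
  d(3*x*z + 3*y^2) includes (∂/∂z)(3*x*z + 3*y^2) dz = (3*x) dz, which multiplied by dx ∧ dy gives (3*x) dx ∧ dy ∧ dz
  d(x*(x - 3*y)) includes (∂/∂x)(x*(x - 3*y)) dx = (2*x - 3*y) dx, which multiplied by dy ∧ dz gives (2*x - 3*y) dx ∧ dy ∧ dz
Collecting like 3-forms: d(omega) = (5*x - 3*y) dx ∧ dy ∧ dz.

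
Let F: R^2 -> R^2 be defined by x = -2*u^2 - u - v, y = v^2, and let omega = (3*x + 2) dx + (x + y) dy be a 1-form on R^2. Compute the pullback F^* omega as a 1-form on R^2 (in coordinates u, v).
F^* omega = (24*u^3 + 18*u^2 + 12*u*v - 5*u + 3*v - 2) du + (-4*u^2*v + 6*u^2 - 2*u*v + 3*u + 2*v^3 - 2*v^2 + 3*v - 2) dv

Using F^*(f dg) = (f ∘ F) d(g ∘ F), substitute each coordinate x_i by F_i(u, v) in f_i, and replace dx_i by d F_i = (∂F_i/∂u) du + (∂F_i/∂v) dv.
  For the x component: f_1(F) = -6*u^2 - 3*u - 3*v + 2; d F_1 = (-4*u - 1) du + (-1) dv
  For the y component: f_2(F) = -2*u^2 - u + v^2 - v; d F_2 = (0) du + (2*v) dv
Combining and collecting du, dv coefficients:
  coeff of du: 24*u^3 + 18*u^2 + 12*u*v - 5*u + 3*v - 2
  coeff of dv: -4*u^2*v + 6*u^2 - 2*u*v + 3*u + 2*v^3 - 2*v^2 + 3*v - 2
F^* omega = (24*u^3 + 18*u^2 + 12*u*v - 5*u + 3*v - 2) du + (-4*u^2*v + 6*u^2 - 2*u*v + 3*u + 2*v^3 - 2*v^2 + 3*v - 2) dv.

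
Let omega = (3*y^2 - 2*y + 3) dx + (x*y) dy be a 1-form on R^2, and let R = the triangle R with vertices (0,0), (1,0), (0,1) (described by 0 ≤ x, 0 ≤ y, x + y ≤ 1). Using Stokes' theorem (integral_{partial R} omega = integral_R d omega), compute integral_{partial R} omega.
integral_(partial R) omega = 1/6

Stokes: integral_partial_R omega = integral_R d omega with d omega = (∂Q/∂x - ∂P/∂y) dx ∧ dy.
  ∂Q/∂x = y
  ∂P/∂y = 6*y - 2
  integrand = ∂Q/∂x - ∂P/∂y = 2 - 5*y.
Integrating over R: integral_0^1 integral_0^{1-x} (2 - 5*y) dy dx = 1/6.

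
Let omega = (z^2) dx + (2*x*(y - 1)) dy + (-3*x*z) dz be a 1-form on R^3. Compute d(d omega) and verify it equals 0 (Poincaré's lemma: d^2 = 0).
d(d omega) = 0

Step 1: d omega = sum_{i<j} (∂f_j/∂x_i - ∂f_i/∂x_j) dx_i ∧ dx_j:
  coeff of dx ∧ dy: 2*y - 2
  coeff of dx ∧ dz: -5*z
  coeff of dy ∧ dz: 0
Step 2: Apply d again to each 2-form coefficient. The only possible 3-form in R^3 is dx ∧ dy ∧ dz, with coefficient
  ∂(coeff of dy∧dz)/∂x - ∂(coeff of dx∧dz)/∂y + ∂(coeff of dx∧dy)/∂z
  = ∂/∂x (0) - ∂/∂y (-5*z) + ∂/∂z (2*y - 2).
Each of these terms simplifies to sums of mixed partials that cancel in pairs. The result is 0 (by equality of mixed partials for smooth functions — Schwarz / Clairaut).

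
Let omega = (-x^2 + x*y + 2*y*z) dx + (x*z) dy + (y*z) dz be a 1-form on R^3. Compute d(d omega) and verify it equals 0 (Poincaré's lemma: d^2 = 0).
d(d omega) = 0

Step 1: d omega = sum_{i<j} (∂f_j/∂x_i - ∂f_i/∂x_j) dx_i ∧ dx_j:
  coeff of dx ∧ dy: -x - z
  coeff of dx ∧ dz: -2*y
  coeff of dy ∧ dz: -x + z
Step 2: Apply d again to each 2-form coefficient. The only possible 3-form in R^3 is dx ∧ dy ∧ dz, with coefficient
  ∂(coeff of dy∧dz)/∂x - ∂(coeff of dx∧dz)/∂y + ∂(coeff of dx∧dy)/∂z
  = ∂/∂x (-x + z) - ∂/∂y (-2*y) + ∂/∂z (-x - z).
Each of these terms simplifies to sums of mixed partials that cancel in pairs. The result is 0 (by equality of mixed partials for smooth functions — Schwarz / Clairaut).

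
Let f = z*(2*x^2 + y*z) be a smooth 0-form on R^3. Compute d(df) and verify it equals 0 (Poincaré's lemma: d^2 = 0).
d(df) = 0

Step 1: df = sum_i (∂f/∂x_i) dx_i = (4*x*z) dx + (z^2) dy + (2*x^2 + 2*y*z) dz.
Step 2: Apply d again. Using the 1-form formula, the coefficient of dx ∧ dy in d(df) is ∂^2 f/∂x ∂y - ∂^2 f/∂y ∂x = (0) - (0) = 0 (equality of mixed partials for smooth f).
Similarly for dx ∧ dz and dy ∧ dz — all coefficients vanish. So d(df) = 0.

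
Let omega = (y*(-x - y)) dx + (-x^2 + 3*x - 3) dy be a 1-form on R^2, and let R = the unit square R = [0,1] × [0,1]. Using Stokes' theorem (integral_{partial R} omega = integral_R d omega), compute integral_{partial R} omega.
integral_(partial R) omega = 7/2

Stokes: integral_partial_R omega = integral_R d omega with d omega = (∂Q/∂x - ∂P/∂y) dx ∧ dy.
  ∂Q/∂x = 3 - 2*x
  ∂P/∂y = -x - 2*y
  integrand = ∂Q/∂x - ∂P/∂y = -x + 2*y + 3.
Integrating over R: integral_0^1 integral_0^1 (-x + 2*y + 3) dx dy = 7/2.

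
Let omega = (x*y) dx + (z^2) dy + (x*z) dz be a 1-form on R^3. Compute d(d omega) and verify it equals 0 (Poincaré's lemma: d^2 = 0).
d(d omega) = 0

Step 1: d omega = sum_{i<j} (∂f_j/∂x_i - ∂f_i/∂x_j) dx_i ∧ dx_j:
  coeff of dx ∧ dy: -x
  coeff of dx ∧ dz: z
  coeff of dy ∧ dz: -2*z
Step 2: Apply d again to each 2-form coefficient. The only possible 3-form in R^3 is dx ∧ dy ∧ dz, with coefficient
  ∂(coeff of dy∧dz)/∂x - ∂(coeff of dx∧dz)/∂y + ∂(coeff of dx∧dy)/∂z
  = ∂/∂x (-2*z) - ∂/∂y (z) + ∂/∂z (-x).
Each of these terms simplifies to sums of mixed partials that cancel in pairs. The result is 0 (by equality of mixed partials for smooth functions — Schwarz / Clairaut).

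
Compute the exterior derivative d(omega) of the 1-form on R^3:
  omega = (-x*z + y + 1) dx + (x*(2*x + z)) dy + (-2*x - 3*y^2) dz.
d(omega) = (4*x + z - 1) dx ∧ dy + (x - 2) dx ∧ dz + (-x - 6*y) dy ∧ dz

For a 1-form omega = sum_i f_i dx_i, the exterior derivative is
  d(omega) = sum_{i < j} (∂f_j/∂x_i - ∂f_i/∂x_j) dx_i ∧ dx_j.
  coefficient of dx ∧ dy: ∂f_2/∂x - ∂f_1/∂y = ∂(x*(2*x + z))/∂x - ∂(-x*z + y + 1)/∂y = 4*x + z - 1
  coefficient of dx ∧ dz: ∂f_3/∂x - ∂f_1/∂z = ∂(-2*x - 3*y^2)/∂x - ∂(-x*z + y + 1)/∂z = x - 2
  coefficient of dy ∧ dz: ∂f_3/∂y - ∂f_2/∂z = ∂(-2*x - 3*y^2)/∂y - ∂(x*(2*x + z))/∂z = -x - 6*y
Assembling: d(omega) = (4*x + z - 1) dx ∧ dy + (x - 2) dx ∧ dz + (-x - 6*y) dy ∧ dz.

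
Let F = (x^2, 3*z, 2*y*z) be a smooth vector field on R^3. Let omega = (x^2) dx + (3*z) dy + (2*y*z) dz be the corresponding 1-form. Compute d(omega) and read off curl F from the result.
d(omega) = (2*z - 3) dy ∧ dz + (0) dz ∧ dx + (0) dx ∧ dy; curl F = (2*z - 3, 0, 0)

d omega = sum_{i<j} (∂f_j/∂x_i - ∂f_i/∂x_j) dx_i ∧ dx_j. Under the identification (dy ∧ dz, dz ∧ dx, dx ∧ dy) ↔ (e_x, e_y, e_z), the coefficients are exactly the components of curl F. Compute:
  ∂R/∂y - ∂Q/∂z = (2*z) - (3) = 2*z - 3
  ∂P/∂z - ∂R/∂x = (0) - (0) = 0
  ∂Q/∂x - ∂P/∂y = (0) - (0) = 0.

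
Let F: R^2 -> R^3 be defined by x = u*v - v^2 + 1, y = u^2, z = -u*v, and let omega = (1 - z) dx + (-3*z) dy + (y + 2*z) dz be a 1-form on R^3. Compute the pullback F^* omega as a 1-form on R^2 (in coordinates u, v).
F^* omega = (v*(5*u^2 + 3*u*v + 1)) du + (-u^3 + 3*u^2*v - 2*u*v^2 + u - 2*v) dv

Using F^*(f dg) = (f ∘ F) d(g ∘ F), substitute each coordinate x_i by F_i(u, v) in f_i, and replace dx_i by d F_i = (∂F_i/∂u) du + (∂F_i/∂v) dv.
  For the x component: f_1(F) = u*v + 1; d F_1 = (v) du + (u - 2*v) dv
  For the y component: f_2(F) = 3*u*v; d F_2 = (2*u) du + (0) dv
  For the z component: f_3(F) = u*(u - 2*v); d F_3 = (-v) du + (-u) dv
Combining and collecting du, dv coefficients:
  coeff of du: v*(5*u^2 + 3*u*v + 1)
  coeff of dv: -u^3 + 3*u^2*v - 2*u*v^2 + u - 2*v
F^* omega = (v*(5*u^2 + 3*u*v + 1)) du + (-u^3 + 3*u^2*v - 2*u*v^2 + u - 2*v) dv.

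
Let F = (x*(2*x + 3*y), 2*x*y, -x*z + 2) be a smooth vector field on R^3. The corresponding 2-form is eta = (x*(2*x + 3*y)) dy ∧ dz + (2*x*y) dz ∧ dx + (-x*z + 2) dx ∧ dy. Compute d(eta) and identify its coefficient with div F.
d(eta) = (5*x + 3*y) dx ∧ dy ∧ dz; div F = 5*x + 3*y

For a 2-form in R^3 of the form above, applying d gives a 3-form with coefficient ∂P/∂x + ∂Q/∂y + ∂R/∂z:
  ∂P/∂x = 4*x + 3*y
  ∂Q/∂y = 2*x
  ∂R/∂z = -x
Sum = 5*x + 3*y, which is exactly div F.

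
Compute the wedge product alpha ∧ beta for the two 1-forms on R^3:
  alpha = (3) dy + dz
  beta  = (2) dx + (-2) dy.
alpha ∧ beta = (-6) dx ∧ dy + (-2) dx ∧ dz + (2) dy ∧ dz

Distribute the wedge, using dx_i ∧ dx_j = -dx_j ∧ dx_i and dx_i ∧ dx_i = 0. For each pair (i, j) with i < j, the coefficient of dx_i ∧ dx_j in alpha ∧ beta is (alpha_i * beta_j - alpha_j * beta_i). Collecting: alpha ∧ beta = (-6) dx ∧ dy + (-2) dx ∧ dz + (2) dy ∧ dz.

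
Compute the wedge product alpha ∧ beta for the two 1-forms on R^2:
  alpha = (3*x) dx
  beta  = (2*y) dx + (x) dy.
alpha ∧ beta = (3*x^2) dx ∧ dy

Distribute the wedge, using dx_i ∧ dx_j = -dx_j ∧ dx_i and dx_i ∧ dx_i = 0. For each pair (i, j) with i < j, the coefficient of dx_i ∧ dx_j in alpha ∧ beta is (alpha_i * beta_j - alpha_j * beta_i). Collecting: alpha ∧ beta = (3*x^2) dx ∧ dy.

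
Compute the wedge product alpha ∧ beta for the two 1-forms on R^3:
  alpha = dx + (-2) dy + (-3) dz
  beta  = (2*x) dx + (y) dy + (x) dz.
alpha ∧ beta = (4*x + y) dx ∧ dy + (7*x) dx ∧ dz + (-2*x + 3*y) dy ∧ dz

Distribute the wedge, using dx_i ∧ dx_j = -dx_j ∧ dx_i and dx_i ∧ dx_i = 0. For each pair (i, j) with i < j, the coefficient of dx_i ∧ dx_j in alpha ∧ beta is (alpha_i * beta_j - alpha_j * beta_i). Collecting: alpha ∧ beta = (4*x + y) dx ∧ dy + (7*x) dx ∧ dz + (-2*x + 3*y) dy ∧ dz.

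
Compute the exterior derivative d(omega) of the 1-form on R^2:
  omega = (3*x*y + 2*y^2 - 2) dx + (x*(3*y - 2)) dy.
d(omega) = (-3*x - y - 2) dx ∧ dy

For a 1-form omega = sum_i f_i dx_i, the exterior derivative is
  d(omega) = sum_{i < j} (∂f_j/∂x_i - ∂f_i/∂x_j) dx_i ∧ dx_j.
  coefficient of dx ∧ dy: ∂f_2/∂x - ∂f_1/∂y = ∂(x*(3*y - 2))/∂x - ∂(3*x*y + 2*y^2 - 2)/∂y = -3*x - y - 2
Assembling: d(omega) = (-3*x - y - 2) dx ∧ dy.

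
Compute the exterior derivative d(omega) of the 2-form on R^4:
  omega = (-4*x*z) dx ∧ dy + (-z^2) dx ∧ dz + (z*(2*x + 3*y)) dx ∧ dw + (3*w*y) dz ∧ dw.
d(omega) = (-4*x) dx ∧ dy ∧ dz + (-3*z) dx ∧ dy ∧ dw + (-2*x - 3*y) dx ∧ dz ∧ dw + (3*w) dy ∧ dz ∧ dw

For a 2-form omega = sum_{i<j} g_{ij} dx_i ∧ dx_j, the exterior derivative is
  d(omega) = sum_{i<j} d(g_{ij}) ∧ dx_i ∧ dx_j = sum_{i<j, k} (∂g_{ij}/∂x_k) dx_k ∧ dx_i ∧ dx_j.
Expand each term, using dx_k ∧ dx_i ∧ dx_j = sgn(permutation) dx_{(a)} ∧ dx_{(b)} ∧ dx_{(c)} with (a < b < c) sorted:
  d(-4*x*z) includes (∂/∂z)(-4*x*z) dz = (-4*x) dz, which multiplied by dx ∧ dy gives (-4*x) dx ∧ dy ∧ dz
  d(z*(2*x + 3*y)) includes (∂/∂y)(z*(2*x + 3*y)) dy = (3*z) dy, which multiplied by dx ∧ dw gives (-3*z) dx ∧ dy ∧ dw
  d(z*(2*x + 3*y)) includes (∂/∂z)(z*(2*x + 3*y)) dz = (2*x + 3*y) dz, which multiplied by dx ∧ dw gives (-2*x - 3*y) dx ∧ dz ∧ dw
  d(3*w*y) includes (∂/∂y)(3*w*y) dy = (3*w) dy, which multiplied by dz ∧ dw gives (3*w) dy ∧ dz ∧ dw
Collecting like 3-forms: d(omega) = (-4*x) dx ∧ dy ∧ dz + (-3*z) dx ∧ dy ∧ dw + (-2*x - 3*y) dx ∧ dz ∧ dw + (3*w) dy ∧ dz ∧ dw.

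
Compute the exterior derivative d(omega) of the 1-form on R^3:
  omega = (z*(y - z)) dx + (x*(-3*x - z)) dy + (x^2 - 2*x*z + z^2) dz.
d(omega) = (-6*x - 2*z) dx ∧ dy + (2*x - y) dx ∧ dz + (x) dy ∧ dz

For a 1-form omega = sum_i f_i dx_i, the exterior derivative is
  d(omega) = sum_{i < j} (∂f_j/∂x_i - ∂f_i/∂x_j) dx_i ∧ dx_j.
  coefficient of dx ∧ dy: ∂f_2/∂x - ∂f_1/∂y = ∂(x*(-3*x - z))/∂x - ∂(z*(y - z))/∂y = -6*x - 2*z
  coefficient of dx ∧ dz: ∂f_3/∂x - ∂f_1/∂z = ∂(x^2 - 2*x*z + z^2)/∂x - ∂(z*(y - z))/∂z = 2*x - y
  coefficient of dy ∧ dz: ∂f_3/∂y - ∂f_2/∂z = ∂(x^2 - 2*x*z + z^2)/∂y - ∂(x*(-3*x - z))/∂z = x
Assembling: d(omega) = (-6*x - 2*z) dx ∧ dy + (2*x - y) dx ∧ dz + (x) dy ∧ dz.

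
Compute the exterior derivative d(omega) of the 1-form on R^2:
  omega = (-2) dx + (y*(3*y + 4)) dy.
d(omega) = 0

For a 1-form omega = sum_i f_i dx_i, the exterior derivative is
  d(omega) = sum_{i < j} (∂f_j/∂x_i - ∂f_i/∂x_j) dx_i ∧ dx_j.

Assembling: d(omega) = 0.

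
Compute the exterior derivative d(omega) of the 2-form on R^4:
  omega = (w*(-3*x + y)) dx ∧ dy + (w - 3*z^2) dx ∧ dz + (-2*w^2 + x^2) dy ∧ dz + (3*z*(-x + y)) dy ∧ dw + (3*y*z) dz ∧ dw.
d(omega) = (-3*x + y - 3*z) dx ∧ dy ∧ dw + (1) dx ∧ dz ∧ dw + (2*x) dx ∧ dy ∧ dz + (-4*w + 3*x - 3*y + 3*z) dy ∧ dz ∧ dw

For a 2-form omega = sum_{i<j} g_{ij} dx_i ∧ dx_j, the exterior derivative is
  d(omega) = sum_{i<j} d(g_{ij}) ∧ dx_i ∧ dx_j = sum_{i<j, k} (∂g_{ij}/∂x_k) dx_k ∧ dx_i ∧ dx_j.
Expand each term, using dx_k ∧ dx_i ∧ dx_j = sgn(permutation) dx_{(a)} ∧ dx_{(b)} ∧ dx_{(c)} with (a < b < c) sorted:
  d(w*(-3*x + y)) includes (∂/∂w)(w*(-3*x + y)) dw = (-3*x + y) dw, which multiplied by dx ∧ dy gives (-3*x + y) dx ∧ dy ∧ dw
  d(w - 3*z^2) includes (∂/∂w)(w - 3*z^2) dw = (1) dw, which multiplied by dx ∧ dz gives (1) dx ∧ dz ∧ dw
  d(-2*w^2 + x^2) includes (∂/∂x)(-2*w^2 + x^2) dx = (2*x) dx, which multiplied by dy ∧ dz gives (2*x) dx ∧ dy ∧ dz
  d(-2*w^2 + x^2) includes (∂/∂w)(-2*w^2 + x^2) dw = (-4*w) dw, which multiplied by dy ∧ dz gives (-4*w) dy ∧ dz ∧ dw
  d(3*z*(-x + y)) includes (∂/∂x)(3*z*(-x + y)) dx = (-3*z) dx, which multiplied by dy ∧ dw gives (-3*z) dx ∧ dy ∧ dw
  d(3*z*(-x + y)) includes (∂/∂z)(3*z*(-x + y)) dz = (-3*x + 3*y) dz, which multiplied by dy ∧ dw gives (3*x - 3*y) dy ∧ dz ∧ dw
  d(3*y*z) includes (∂/∂y)(3*y*z) dy = (3*z) dy, which multiplied by dz ∧ dw gives (3*z) dy ∧ dz ∧ dw
Collecting like 3-forms: d(omega) = (-3*x + y - 3*z) dx ∧ dy ∧ dw + (1) dx ∧ dz ∧ dw + (2*x) dx ∧ dy ∧ dz + (-4*w + 3*x - 3*y + 3*z) dy ∧ dz ∧ dw.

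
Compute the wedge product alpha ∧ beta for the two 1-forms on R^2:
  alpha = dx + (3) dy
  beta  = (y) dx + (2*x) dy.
alpha ∧ beta = (2*x - 3*y) dx ∧ dy

Distribute the wedge, using dx_i ∧ dx_j = -dx_j ∧ dx_i and dx_i ∧ dx_i = 0. For each pair (i, j) with i < j, the coefficient of dx_i ∧ dx_j in alpha ∧ beta is (alpha_i * beta_j - alpha_j * beta_i). Collecting: alpha ∧ beta = (2*x - 3*y) dx ∧ dy.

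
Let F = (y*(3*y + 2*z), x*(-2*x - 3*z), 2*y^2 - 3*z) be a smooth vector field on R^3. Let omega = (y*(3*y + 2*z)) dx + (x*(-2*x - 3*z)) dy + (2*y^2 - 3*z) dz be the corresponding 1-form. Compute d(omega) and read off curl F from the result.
d(omega) = (3*x + 4*y) dy ∧ dz + (2*y) dz ∧ dx + (-4*x - 6*y - 5*z) dx ∧ dy; curl F = (3*x + 4*y, 2*y, -4*x - 6*y - 5*z)

d omega = sum_{i<j} (∂f_j/∂x_i - ∂f_i/∂x_j) dx_i ∧ dx_j. Under the identification (dy ∧ dz, dz ∧ dx, dx ∧ dy) ↔ (e_x, e_y, e_z), the coefficients are exactly the components of curl F. Compute:
  ∂R/∂y - ∂Q/∂z = (4*y) - (-3*x) = 3*x + 4*y
  ∂P/∂z - ∂R/∂x = (2*y) - (0) = 2*y
  ∂Q/∂x - ∂P/∂y = (-4*x - 3*z) - (6*y + 2*z) = -4*x - 6*y - 5*z.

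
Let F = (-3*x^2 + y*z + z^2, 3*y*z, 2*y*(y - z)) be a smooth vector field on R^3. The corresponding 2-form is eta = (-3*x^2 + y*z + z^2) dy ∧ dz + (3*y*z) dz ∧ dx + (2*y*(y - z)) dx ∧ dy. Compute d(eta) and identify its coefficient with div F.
d(eta) = (-6*x - 2*y + 3*z) dx ∧ dy ∧ dz; div F = -6*x - 2*y + 3*z

For a 2-form in R^3 of the form above, applying d gives a 3-form with coefficient ∂P/∂x + ∂Q/∂y + ∂R/∂z:
  ∂P/∂x = -6*x
  ∂Q/∂y = 3*z
  ∂R/∂z = -2*y
Sum = -6*x - 2*y + 3*z, which is exactly div F.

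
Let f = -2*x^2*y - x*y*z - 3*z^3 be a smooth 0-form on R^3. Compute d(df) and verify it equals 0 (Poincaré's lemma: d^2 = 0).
d(df) = 0

Step 1: df = sum_i (∂f/∂x_i) dx_i = (y*(-4*x - z)) dx + (x*(-2*x - z)) dy + (-x*y - 9*z^2) dz.
Step 2: Apply d again. Using the 1-form formula, the coefficient of dx ∧ dy in d(df) is ∂^2 f/∂x ∂y - ∂^2 f/∂y ∂x = (-4*x - z) - (-4*x - z) = 0 (equality of mixed partials for smooth f).
Similarly for dx ∧ dz and dy ∧ dz — all coefficients vanish. So d(df) = 0.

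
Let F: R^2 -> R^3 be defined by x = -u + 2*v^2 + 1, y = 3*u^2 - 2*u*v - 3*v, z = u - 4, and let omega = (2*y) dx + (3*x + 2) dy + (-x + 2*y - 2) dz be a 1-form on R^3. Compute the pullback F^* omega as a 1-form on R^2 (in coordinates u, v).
F^* omega = (-18*u^2 + 36*u*v^2 + 6*u*v + 31*u - 12*v^3 - 2*v^2 - 10*v - 3) du + (24*u^2*v + 6*u^2 - 28*u*v^2 - u - 42*v^2 - 15) dv

Using F^*(f dg) = (f ∘ F) d(g ∘ F), substitute each coordinate x_i by F_i(u, v) in f_i, and replace dx_i by d F_i = (∂F_i/∂u) du + (∂F_i/∂v) dv.
  For the x component: f_1(F) = 6*u^2 - 4*u*v - 6*v; d F_1 = (-1) du + (4*v) dv
  For the y component: f_2(F) = -3*u + 6*v^2 + 5; d F_2 = (6*u - 2*v) du + (-2*u - 3) dv
  For the z component: f_3(F) = 6*u^2 - 4*u*v + u - 2*v^2 - 6*v - 3; d F_3 = (1) du + (0) dv
Combining and collecting du, dv coefficients:
  coeff of du: -18*u^2 + 36*u*v^2 + 6*u*v + 31*u - 12*v^3 - 2*v^2 - 10*v - 3
  coeff of dv: 24*u^2*v + 6*u^2 - 28*u*v^2 - u - 42*v^2 - 15
F^* omega = (-18*u^2 + 36*u*v^2 + 6*u*v + 31*u - 12*v^3 - 2*v^2 - 10*v - 3) du + (24*u^2*v + 6*u^2 - 28*u*v^2 - u - 42*v^2 - 15) dv.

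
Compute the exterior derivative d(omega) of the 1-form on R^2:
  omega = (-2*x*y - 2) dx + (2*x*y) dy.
d(omega) = (2*x + 2*y) dx ∧ dy

For a 1-form omega = sum_i f_i dx_i, the exterior derivative is
  d(omega) = sum_{i < j} (∂f_j/∂x_i - ∂f_i/∂x_j) dx_i ∧ dx_j.
  coefficient of dx ∧ dy: ∂f_2/∂x - ∂f_1/∂y = ∂(2*x*y)/∂x - ∂(-2*x*y - 2)/∂y = 2*x + 2*y
Assembling: d(omega) = (2*x + 2*y) dx ∧ dy.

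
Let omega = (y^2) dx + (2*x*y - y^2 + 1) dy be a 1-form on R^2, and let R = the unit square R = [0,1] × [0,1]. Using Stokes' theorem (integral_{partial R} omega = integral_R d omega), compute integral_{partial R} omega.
integral_(partial R) omega = 0

Stokes: integral_partial_R omega = integral_R d omega with d omega = (∂Q/∂x - ∂P/∂y) dx ∧ dy.
  ∂Q/∂x = 2*y
  ∂P/∂y = 2*y
  integrand = ∂Q/∂x - ∂P/∂y = 0.
Integrating over R: integral_0^1 integral_0^1 (0) dx dy = 0.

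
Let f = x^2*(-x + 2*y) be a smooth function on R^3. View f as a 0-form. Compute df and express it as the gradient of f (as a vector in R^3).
df = (x*(-3*x + 4*y)) dx + (2*x^2) dy + (0) dz; grad f = (x*(-3*x + 4*y), 2*x^2, 0)

For a 0-form f, d f = (∂f/∂x) dx + (∂f/∂y) dy + (∂f/∂z) dz. The components of the vector representation are exactly the entries of grad f in Cartesian coordinates:
  ∂f/∂x = x*(-3*x + 4*y)
  ∂f/∂y = 2*x^2
  ∂f/∂z = 0.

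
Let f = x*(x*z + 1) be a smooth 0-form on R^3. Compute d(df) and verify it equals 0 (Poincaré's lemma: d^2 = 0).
d(df) = 0

Step 1: df = sum_i (∂f/∂x_i) dx_i = (2*x*z + 1) dx + (0) dy + (x^2) dz.
Step 2: Apply d again. Using the 1-form formula, the coefficient of dx ∧ dy in d(df) is ∂^2 f/∂x ∂y - ∂^2 f/∂y ∂x = (0) - (0) = 0 (equality of mixed partials for smooth f).
Similarly for dx ∧ dz and dy ∧ dz — all coefficients vanish. So d(df) = 0.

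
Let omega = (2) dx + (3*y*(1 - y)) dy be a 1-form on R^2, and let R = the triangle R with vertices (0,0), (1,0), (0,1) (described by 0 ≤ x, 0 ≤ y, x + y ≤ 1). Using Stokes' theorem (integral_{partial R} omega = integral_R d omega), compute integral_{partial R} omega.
integral_(partial R) omega = 0

Stokes: integral_partial_R omega = integral_R d omega with d omega = (∂Q/∂x - ∂P/∂y) dx ∧ dy.
  ∂Q/∂x = 0
  ∂P/∂y = 0
  integrand = ∂Q/∂x - ∂P/∂y = 0.
Integrating over R: integral_0^1 integral_0^{1-x} (0) dy dx = 0.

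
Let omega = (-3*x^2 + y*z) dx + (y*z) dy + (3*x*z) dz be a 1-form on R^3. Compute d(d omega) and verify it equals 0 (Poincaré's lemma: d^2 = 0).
d(d omega) = 0

Step 1: d omega = sum_{i<j} (∂f_j/∂x_i - ∂f_i/∂x_j) dx_i ∧ dx_j:
  coeff of dx ∧ dy: -z
  coeff of dx ∧ dz: -y + 3*z
  coeff of dy ∧ dz: -y
Step 2: Apply d again to each 2-form coefficient. The only possible 3-form in R^3 is dx ∧ dy ∧ dz, with coefficient
  ∂(coeff of dy∧dz)/∂x - ∂(coeff of dx∧dz)/∂y + ∂(coeff of dx∧dy)/∂z
  = ∂/∂x (-y) - ∂/∂y (-y + 3*z) + ∂/∂z (-z).
Each of these terms simplifies to sums of mixed partials that cancel in pairs. The result is 0 (by equality of mixed partials for smooth functions — Schwarz / Clairaut).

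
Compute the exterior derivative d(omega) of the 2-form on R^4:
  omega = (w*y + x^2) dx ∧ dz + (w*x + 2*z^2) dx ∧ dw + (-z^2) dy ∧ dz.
d(omega) = (-w) dx ∧ dy ∧ dz + (y - 4*z) dx ∧ dz ∧ dw

For a 2-form omega = sum_{i<j} g_{ij} dx_i ∧ dx_j, the exterior derivative is
  d(omega) = sum_{i<j} d(g_{ij}) ∧ dx_i ∧ dx_j = sum_{i<j, k} (∂g_{ij}/∂x_k) dx_k ∧ dx_i ∧ dx_j.
Expand each term, using dx_k ∧ dx_i ∧ dx_j = sgn(permutation) dx_{(a)} ∧ dx_{(b)} ∧ dx_{(c)} with (a < b < c) sorted:
  d(w*y + x^2) includes (∂/∂y)(w*y + x^2) dy = (w) dy, which multiplied by dx ∧ dz gives (-w) dx ∧ dy ∧ dz
  d(w*y + x^2) includes (∂/∂w)(w*y + x^2) dw = (y) dw, which multiplied by dx ∧ dz gives (y) dx ∧ dz ∧ dw
  d(w*x + 2*z^2) includes (∂/∂z)(w*x + 2*z^2) dz = (4*z) dz, which multiplied by dx ∧ dw gives (-4*z) dx ∧ dz ∧ dw
Collecting like 3-forms: d(omega) = (-w) dx ∧ dy ∧ dz + (y - 4*z) dx ∧ dz ∧ dw.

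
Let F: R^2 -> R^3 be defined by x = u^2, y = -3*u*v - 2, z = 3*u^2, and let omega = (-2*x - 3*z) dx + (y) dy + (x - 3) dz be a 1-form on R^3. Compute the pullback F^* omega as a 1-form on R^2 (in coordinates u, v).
F^* omega = (-16*u^3 + 9*u*v^2 - 18*u + 6*v) du + (3*u*(3*u*v + 2)) dv

Using F^*(f dg) = (f ∘ F) d(g ∘ F), substitute each coordinate x_i by F_i(u, v) in f_i, and replace dx_i by d F_i = (∂F_i/∂u) du + (∂F_i/∂v) dv.
  For the x component: f_1(F) = -11*u^2; d F_1 = (2*u) du + (0) dv
  For the y component: f_2(F) = -3*u*v - 2; d F_2 = (-3*v) du + (-3*u) dv
  For the z component: f_3(F) = u^2 - 3; d F_3 = (6*u) du + (0) dv
Combining and collecting du, dv coefficients:
  coeff of du: -16*u^3 + 9*u*v^2 - 18*u + 6*v
  coeff of dv: 3*u*(3*u*v + 2)
F^* omega = (-16*u^3 + 9*u*v^2 - 18*u + 6*v) du + (3*u*(3*u*v + 2)) dv.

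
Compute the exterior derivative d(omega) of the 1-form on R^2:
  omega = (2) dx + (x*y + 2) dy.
d(omega) = (y) dx ∧ dy

For a 1-form omega = sum_i f_i dx_i, the exterior derivative is
  d(omega) = sum_{i < j} (∂f_j/∂x_i - ∂f_i/∂x_j) dx_i ∧ dx_j.
  coefficient of dx ∧ dy: ∂f_2/∂x - ∂f_1/∂y = ∂(x*y + 2)/∂x - ∂(2)/∂y = y
Assembling: d(omega) = (y) dx ∧ dy.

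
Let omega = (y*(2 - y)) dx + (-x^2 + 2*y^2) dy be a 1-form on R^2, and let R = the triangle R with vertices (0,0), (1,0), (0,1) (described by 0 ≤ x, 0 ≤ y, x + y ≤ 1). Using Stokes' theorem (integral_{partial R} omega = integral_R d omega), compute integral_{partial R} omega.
integral_(partial R) omega = -1

Stokes: integral_partial_R omega = integral_R d omega with d omega = (∂Q/∂x - ∂P/∂y) dx ∧ dy.
  ∂Q/∂x = -2*x
  ∂P/∂y = 2 - 2*y
  integrand = ∂Q/∂x - ∂P/∂y = -2*x + 2*y - 2.
Integrating over R: integral_0^1 integral_0^{1-x} (-2*x + 2*y - 2) dy dx = -1.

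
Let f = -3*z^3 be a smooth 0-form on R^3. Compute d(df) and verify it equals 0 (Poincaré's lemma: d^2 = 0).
d(df) = 0

Step 1: df = sum_i (∂f/∂x_i) dx_i = (0) dx + (0) dy + (-9*z^2) dz.
Step 2: Apply d again. Using the 1-form formula, the coefficient of dx ∧ dy in d(df) is ∂^2 f/∂x ∂y - ∂^2 f/∂y ∂x = (0) - (0) = 0 (equality of mixed partials for smooth f).
Similarly for dx ∧ dz and dy ∧ dz — all coefficients vanish. So d(df) = 0.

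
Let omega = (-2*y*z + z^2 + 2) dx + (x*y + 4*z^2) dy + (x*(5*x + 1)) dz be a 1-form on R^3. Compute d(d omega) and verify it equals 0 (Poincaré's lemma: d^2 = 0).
d(d omega) = 0

Step 1: d omega = sum_{i<j} (∂f_j/∂x_i - ∂f_i/∂x_j) dx_i ∧ dx_j:
  coeff of dx ∧ dy: y + 2*z
  coeff of dx ∧ dz: 10*x + 2*y - 2*z + 1
  coeff of dy ∧ dz: -8*z
Step 2: Apply d again to each 2-form coefficient. The only possible 3-form in R^3 is dx ∧ dy ∧ dz, with coefficient
  ∂(coeff of dy∧dz)/∂x - ∂(coeff of dx∧dz)/∂y + ∂(coeff of dx∧dy)/∂z
  = ∂/∂x (-8*z) - ∂/∂y (10*x + 2*y - 2*z + 1) + ∂/∂z (y + 2*z).
Each of these terms simplifies to sums of mixed partials that cancel in pairs. The result is 0 (by equality of mixed partials for smooth functions — Schwarz / Clairaut).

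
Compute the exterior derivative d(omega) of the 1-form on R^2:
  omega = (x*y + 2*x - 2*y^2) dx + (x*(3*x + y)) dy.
d(omega) = (5*x + 5*y) dx ∧ dy

For a 1-form omega = sum_i f_i dx_i, the exterior derivative is
  d(omega) = sum_{i < j} (∂f_j/∂x_i - ∂f_i/∂x_j) dx_i ∧ dx_j.
  coefficient of dx ∧ dy: ∂f_2/∂x - ∂f_1/∂y = ∂(x*(3*x + y))/∂x - ∂(x*y + 2*x - 2*y^2)/∂y = 5*x + 5*y
Assembling: d(omega) = (5*x + 5*y) dx ∧ dy.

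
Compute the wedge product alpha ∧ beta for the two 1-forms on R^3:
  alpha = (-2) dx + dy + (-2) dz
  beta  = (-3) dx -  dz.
alpha ∧ beta = (-4) dx ∧ dz + (3) dx ∧ dy + (-1) dy ∧ dz

Distribute the wedge, using dx_i ∧ dx_j = -dx_j ∧ dx_i and dx_i ∧ dx_i = 0. For each pair (i, j) with i < j, the coefficient of dx_i ∧ dx_j in alpha ∧ beta is (alpha_i * beta_j - alpha_j * beta_i). Collecting: alpha ∧ beta = (-4) dx ∧ dz + (3) dx ∧ dy + (-1) dy ∧ dz.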